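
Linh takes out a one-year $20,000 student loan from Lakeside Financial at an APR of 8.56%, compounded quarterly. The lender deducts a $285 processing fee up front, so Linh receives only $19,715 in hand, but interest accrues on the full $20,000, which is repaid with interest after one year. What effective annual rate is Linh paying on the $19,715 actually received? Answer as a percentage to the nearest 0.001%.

Amount owed after one year: 20,000 × (1 + 0.0856/4)^4 = 20,000 × 1.088387 = $21,767.74.
Effective rate on net proceeds: 21,767.74 / 19,715 − 1 = 0.104121 = 10.412%.

10.412%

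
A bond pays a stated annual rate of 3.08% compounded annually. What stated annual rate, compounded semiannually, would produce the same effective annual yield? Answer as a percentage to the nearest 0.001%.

Compounded annually, EAR = nominal = 0.030800.
Solve (1 + r/2)^2 = 1.030800: r/2 = 1.030800^(1/2) − 1 = 0.015283, so r = 0.030566 = 3.057%.

3.057%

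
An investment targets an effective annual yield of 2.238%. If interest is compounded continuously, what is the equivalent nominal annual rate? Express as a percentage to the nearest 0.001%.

Continuous: nominal r satisfies e^r − 1 = 0.02238.
r = ln(1 + 0.02238) = ln(1.02238) = 0.022133 = 2.213%.

2.213%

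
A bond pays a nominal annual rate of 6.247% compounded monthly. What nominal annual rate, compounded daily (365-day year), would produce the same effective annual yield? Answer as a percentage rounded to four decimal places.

EAR = (1 + 0.06247/12)^12 − 1 = 0.064290.
Solve (1 + r/365)^365 = 1.064290: r/365 = 1.064290^(1/365) − 1 = 0.000171, so r = 0.062313 = 6.2313%.

6.2313%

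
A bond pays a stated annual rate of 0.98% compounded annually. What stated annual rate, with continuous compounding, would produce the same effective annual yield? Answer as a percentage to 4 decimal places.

0.9752%

Compounded annually, EAR = nominal = 0.009800.
Equivalent continuous rate: r = ln(1 + 0.009800) = 0.009752 = 0.9752%.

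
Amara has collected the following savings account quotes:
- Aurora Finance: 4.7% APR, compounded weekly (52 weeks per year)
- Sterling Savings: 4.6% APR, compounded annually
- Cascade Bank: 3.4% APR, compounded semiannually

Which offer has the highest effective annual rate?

Aurora Finance: (1 + 0.047/52)^52 − 1 = 4.810%
Sterling Savings: compounded annually, EAR = 4.600%
Cascade Bank: (1 + 0.034/2)^2 − 1 = 3.429%
The highest effective annual rate is Aurora Finance at 4.810%.

Aurora Finance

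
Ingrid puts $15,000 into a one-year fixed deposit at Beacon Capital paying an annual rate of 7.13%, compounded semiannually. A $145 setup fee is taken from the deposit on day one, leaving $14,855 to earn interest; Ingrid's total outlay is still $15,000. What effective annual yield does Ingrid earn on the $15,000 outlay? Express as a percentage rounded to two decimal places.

6.22%

Value after one year: 14,855 × (1 + 0.0713/2)^2 = 14,855 × 1.072571 = $15,933.04.
Effective yield on the $15,000 outlay: 15,933.04 / 15,000 − 1 = 0.062203 = 6.22%.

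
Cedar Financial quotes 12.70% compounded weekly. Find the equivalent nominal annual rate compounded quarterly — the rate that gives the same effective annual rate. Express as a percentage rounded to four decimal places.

EAR = (1 + 0.1270/52)^52 − 1 = 0.135241.
Solve (1 + r/4)^4 = 1.135241: r/4 = 1.135241^(1/4) − 1 = 0.032219, so r = 0.128878 = 12.8878%.

12.8878%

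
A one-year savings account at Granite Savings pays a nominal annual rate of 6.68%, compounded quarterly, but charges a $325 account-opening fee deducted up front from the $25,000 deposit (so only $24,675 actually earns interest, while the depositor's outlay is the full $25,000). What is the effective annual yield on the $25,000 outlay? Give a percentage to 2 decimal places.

Value after one year: 24,675 × (1 + 0.0668/4)^4 = 24,675 × 1.068492 = $26,365.04.
Effective yield on the $25,000 outlay: 26,365.04 / 25,000 − 1 = 0.054602 = 5.46%.

5.46%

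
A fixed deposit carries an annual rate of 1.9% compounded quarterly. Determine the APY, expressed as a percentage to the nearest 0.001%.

EAR = (1 + 0.019/4)^4 − 1.
= (1 + 0.004750)^4 − 1 = 1.019136 − 1 = 1.914%.

1.914%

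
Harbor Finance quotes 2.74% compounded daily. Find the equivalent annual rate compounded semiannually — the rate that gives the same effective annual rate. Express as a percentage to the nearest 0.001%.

EAR = (1 + 0.0274/365)^365 − 1 = 0.027778.
Solve (1 + r/2)^2 = 1.027778: r/2 = 1.027778^(1/2) − 1 = 0.013794, so r = 0.027588 = 2.759%.

2.759%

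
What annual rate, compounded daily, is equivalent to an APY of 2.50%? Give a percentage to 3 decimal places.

2.469%

(1 + r/365)^365 − 1 = 0.0250, so 1 + r/365 = 1.0250^(1/365).
r/365 = 0.000068, so r = 0.024693 = 2.469%.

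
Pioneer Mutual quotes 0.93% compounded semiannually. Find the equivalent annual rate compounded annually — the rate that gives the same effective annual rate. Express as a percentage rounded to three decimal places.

EAR = (1 + 0.0093/2)^2 − 1 = 0.009322.
Compounded annually, the equivalent nominal rate is the EAR itself: 0.932%.

0.932%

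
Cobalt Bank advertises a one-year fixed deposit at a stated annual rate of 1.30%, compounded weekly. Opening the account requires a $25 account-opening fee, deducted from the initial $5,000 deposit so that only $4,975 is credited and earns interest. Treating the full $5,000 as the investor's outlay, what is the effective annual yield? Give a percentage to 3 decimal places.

Value after one year: 4,975 × (1 + 0.0130/52)^52 = 4,975 × 1.013083 = $5,040.09.
Effective yield on the $5,000 outlay: 5,040.09 / 5,000 − 1 = 0.008018 = 0.802%.

0.802%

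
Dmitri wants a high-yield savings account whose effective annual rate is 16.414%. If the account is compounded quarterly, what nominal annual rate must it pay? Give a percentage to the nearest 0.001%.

(1 + r/4)^4 − 1 = 0.16414, so 1 + r/4 = 1.16414^(1/4).
r/4 = 0.038727, so r = 0.154907 = 15.491%.

15.491%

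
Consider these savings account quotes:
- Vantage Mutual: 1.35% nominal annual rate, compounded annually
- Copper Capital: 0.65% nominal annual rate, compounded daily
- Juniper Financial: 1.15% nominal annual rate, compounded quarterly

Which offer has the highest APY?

Vantage Mutual: compounded annually, EAR = 1.350%
Copper Capital: (1 + 0.0065/365)^365 − 1 = 0.652%
Juniper Financial: (1 + 0.0115/4)^4 − 1 = 1.155%
The highest effective annual rate is Vantage Mutual at 1.350%.

Vantage Mutual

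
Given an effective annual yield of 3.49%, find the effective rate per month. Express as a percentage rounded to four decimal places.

The per-month rate i satisfies (1 + i)^12 = 1 + 0.0349.
i = 1.0349^(1/12) − 1 = 0.0028628 = 0.2863%.

0.2863%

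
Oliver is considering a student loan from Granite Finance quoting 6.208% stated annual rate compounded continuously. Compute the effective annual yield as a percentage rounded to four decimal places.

6.4047%

With continuous compounding, EAR = e^0.06208 − 1.
e^0.06208 = 1.064047, so EAR = 0.064047 = 6.4047%.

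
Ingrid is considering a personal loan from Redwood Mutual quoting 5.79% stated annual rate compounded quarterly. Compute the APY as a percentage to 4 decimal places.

5.9169%

EAR = (1 + 0.0579/4)^4 − 1.
= (1 + 0.014475)^4 − 1 = 1.059169 − 1 = 5.9169%.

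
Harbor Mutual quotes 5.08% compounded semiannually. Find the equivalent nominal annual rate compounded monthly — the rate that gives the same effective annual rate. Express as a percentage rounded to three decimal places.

5.027%

EAR = (1 + 0.0508/2)^2 − 1 = 0.051445.
Solve (1 + r/12)^12 = 1.051445: r/12 = 1.051445^(1/12) − 1 = 0.004189, so r = 0.050271 = 5.027%.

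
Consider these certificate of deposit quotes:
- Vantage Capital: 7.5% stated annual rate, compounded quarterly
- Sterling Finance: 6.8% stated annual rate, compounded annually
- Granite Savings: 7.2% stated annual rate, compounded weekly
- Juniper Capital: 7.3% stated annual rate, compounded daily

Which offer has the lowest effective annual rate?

Sterling Finance

Vantage Capital: (1 + 0.075/4)^4 − 1 = 7.714%
Sterling Finance: compounded annually, EAR = 6.800%
Granite Savings: (1 + 0.072/52)^52 − 1 = 7.460%
Juniper Capital: (1 + 0.073/365)^365 − 1 = 7.572%
The lowest effective annual rate is Sterling Finance at 6.800%.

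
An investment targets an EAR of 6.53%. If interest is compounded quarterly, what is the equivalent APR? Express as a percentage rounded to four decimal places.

(1 + r/4)^4 − 1 = 0.0653, so 1 + r/4 = 1.0653^(1/4).
r/4 = 0.015940, so r = 0.063759 = 6.3759%.

6.3759%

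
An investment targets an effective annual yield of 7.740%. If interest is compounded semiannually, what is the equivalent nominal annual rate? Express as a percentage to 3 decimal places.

(1 + r/2)^2 − 1 = 0.07740, so 1 + r/2 = 1.07740^(1/2).
r/2 = 0.037979, so r = 0.075958 = 7.596%.

7.596%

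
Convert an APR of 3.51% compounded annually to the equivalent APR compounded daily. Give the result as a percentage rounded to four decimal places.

3.4500%

Compounded annually, EAR = nominal = 0.035100.
Solve (1 + r/365)^365 = 1.035100: r/365 = 1.035100^(1/365) − 1 = 0.000095, so r = 0.034500 = 3.4500%.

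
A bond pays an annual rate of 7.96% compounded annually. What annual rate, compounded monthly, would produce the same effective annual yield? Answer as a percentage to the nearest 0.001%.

Compounded annually, EAR = nominal = 0.079600.
Solve (1 + r/12)^12 = 1.079600: r/12 = 1.079600^(1/12) − 1 = 0.006403, so r = 0.076836 = 7.684%.

7.684%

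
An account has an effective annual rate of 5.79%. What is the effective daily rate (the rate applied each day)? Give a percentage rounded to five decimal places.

0.01542%

The per-day rate i satisfies (1 + i)^365 = 1 + 0.0579.
i = 1.0579^(1/365) − 1 = 0.0001542 = 0.01542%.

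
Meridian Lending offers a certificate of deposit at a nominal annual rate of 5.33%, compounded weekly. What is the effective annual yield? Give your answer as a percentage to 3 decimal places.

EAR = (1 + 0.0533/52)^52 − 1.
= (1 + 0.001025)^52 − 1 = 1.054717 − 1 = 5.472%.

5.472%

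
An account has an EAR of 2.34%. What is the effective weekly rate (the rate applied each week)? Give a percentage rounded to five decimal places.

0.04449%

The per-week rate i satisfies (1 + i)^52 = 1 + 0.0234.
i = 1.0234^(1/52) − 1 = 0.0004449 = 0.04449%.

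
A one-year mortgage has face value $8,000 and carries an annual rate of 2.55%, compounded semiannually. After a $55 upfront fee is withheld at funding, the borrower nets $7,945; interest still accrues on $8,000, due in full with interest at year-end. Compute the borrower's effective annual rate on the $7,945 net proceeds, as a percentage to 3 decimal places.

3.276%

Amount owed after one year: 8,000 × (1 + 0.0255/2)^2 = 8,000 × 1.025663 = $8,205.30.
Effective rate on net proceeds: 8,205.30 / 7,945 − 1 = 0.032763 = 3.276%.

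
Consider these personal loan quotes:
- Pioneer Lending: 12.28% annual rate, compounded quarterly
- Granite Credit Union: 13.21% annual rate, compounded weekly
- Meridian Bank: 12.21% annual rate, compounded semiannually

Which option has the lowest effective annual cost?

Pioneer Lending: (1 + 0.1228/4)^4 − 1 = 12.857%
Granite Credit Union: (1 + 0.1321/52)^52 − 1 = 14.103%
Meridian Bank: (1 + 0.1221/2)^2 − 1 = 12.583%
The lowest effective annual rate is Meridian Bank at 12.583%.

Meridian Bank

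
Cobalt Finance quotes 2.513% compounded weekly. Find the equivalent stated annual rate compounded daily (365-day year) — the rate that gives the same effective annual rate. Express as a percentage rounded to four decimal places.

EAR = (1 + 0.02513/52)^52 − 1 = 0.025442.
Solve (1 + r/365)^365 = 1.025442: r/365 = 1.025442^(1/365) − 1 = 0.000069, so r = 0.025125 = 2.5125%.

2.5125%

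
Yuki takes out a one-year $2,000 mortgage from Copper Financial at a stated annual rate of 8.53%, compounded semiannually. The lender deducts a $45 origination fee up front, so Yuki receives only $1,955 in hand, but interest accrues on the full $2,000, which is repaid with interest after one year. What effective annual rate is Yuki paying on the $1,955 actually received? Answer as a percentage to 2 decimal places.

11.21%

Amount owed after one year: 2,000 × (1 + 0.0853/2)^2 = 2,000 × 1.087119 = $2,174.24.
Effective rate on net proceeds: 2,174.24 / 1,955 − 1 = 0.112142 = 11.21%.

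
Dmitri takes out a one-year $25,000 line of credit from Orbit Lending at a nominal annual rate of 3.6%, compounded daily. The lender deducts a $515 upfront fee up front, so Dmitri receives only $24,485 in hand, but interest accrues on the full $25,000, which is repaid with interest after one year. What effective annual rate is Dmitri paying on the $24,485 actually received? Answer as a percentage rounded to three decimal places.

Amount owed after one year: 25,000 × (1 + 0.036/365)^365 = 25,000 × 1.036654 = $25,916.35.
Effective rate on net proceeds: 25,916.35 / 24,485 − 1 = 0.058458 = 5.846%.

5.846%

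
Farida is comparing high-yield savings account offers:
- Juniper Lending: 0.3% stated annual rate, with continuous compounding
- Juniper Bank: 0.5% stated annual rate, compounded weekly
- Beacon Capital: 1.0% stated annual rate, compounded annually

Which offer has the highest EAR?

Beacon Capital

Juniper Lending: e^0.003 − 1 = 0.300%
Juniper Bank: (1 + 0.005/52)^52 − 1 = 0.501%
Beacon Capital: compounded annually, EAR = 1.000%
The highest effective annual rate is Beacon Capital at 1.000%.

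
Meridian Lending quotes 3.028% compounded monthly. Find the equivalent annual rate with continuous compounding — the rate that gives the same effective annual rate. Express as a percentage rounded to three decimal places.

3.024%

EAR = (1 + 0.03028/12)^12 − 1 = 0.030704.
Equivalent continuous rate: r = ln(1 + 0.030704) = 0.030242 = 3.024%.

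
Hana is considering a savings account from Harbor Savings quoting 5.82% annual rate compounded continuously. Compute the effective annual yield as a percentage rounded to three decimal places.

5.993%

With continuous compounding, EAR = e^0.0582 − 1.
e^0.0582 = 1.059927, so EAR = 0.059927 = 5.993%.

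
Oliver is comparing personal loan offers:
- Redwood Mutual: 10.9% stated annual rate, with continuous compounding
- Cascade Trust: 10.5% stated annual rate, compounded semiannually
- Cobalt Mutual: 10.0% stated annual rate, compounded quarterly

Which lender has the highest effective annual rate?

Redwood Mutual: e^0.109 − 1 = 11.516%
Cascade Trust: (1 + 0.105/2)^2 − 1 = 10.776%
Cobalt Mutual: (1 + 0.100/4)^4 − 1 = 10.381%
The highest effective annual rate is Redwood Mutual at 11.516%.

Redwood Mutual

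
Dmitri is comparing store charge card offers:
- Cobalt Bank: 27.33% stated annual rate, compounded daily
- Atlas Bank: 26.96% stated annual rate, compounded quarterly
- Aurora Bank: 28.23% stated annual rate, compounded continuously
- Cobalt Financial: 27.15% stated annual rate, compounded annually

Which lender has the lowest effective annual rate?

Cobalt Bank: (1 + 0.2733/365)^365 − 1 = 31.416%
Atlas Bank: (1 + 0.2696/4)^4 − 1 = 29.810%
Aurora Bank: e^0.2823 − 1 = 32.618%
Cobalt Financial: compounded annually, EAR = 27.150%
The lowest effective annual rate is Cobalt Financial at 27.150%.

Cobalt Financial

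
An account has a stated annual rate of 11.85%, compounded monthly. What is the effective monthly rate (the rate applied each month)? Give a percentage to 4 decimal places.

With a nominal annual rate compounded monthly, the periodic rate is the nominal rate divided by 12.
i = 0.1185 / 12 = 0.0098750 = 0.9875%.

0.9875%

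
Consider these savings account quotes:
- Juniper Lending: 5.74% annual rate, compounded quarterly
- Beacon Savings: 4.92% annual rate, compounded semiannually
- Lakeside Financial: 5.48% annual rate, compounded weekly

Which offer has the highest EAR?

Juniper Lending

Juniper Lending: (1 + 0.0574/4)^4 − 1 = 5.865%
Beacon Savings: (1 + 0.0492/2)^2 − 1 = 4.981%
Lakeside Financial: (1 + 0.0548/52)^52 − 1 = 5.630%
The highest effective annual rate is Juniper Lending at 5.865%.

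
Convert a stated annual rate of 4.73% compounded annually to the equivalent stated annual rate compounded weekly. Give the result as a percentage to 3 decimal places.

Compounded annually, EAR = nominal = 0.047300.
Solve (1 + r/52)^52 = 1.047300: r/52 = 1.047300^(1/52) − 1 = 0.000889, so r = 0.046236 = 4.624%.

4.624%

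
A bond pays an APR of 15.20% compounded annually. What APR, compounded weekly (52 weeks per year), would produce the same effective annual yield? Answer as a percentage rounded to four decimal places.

14.1692%

Compounded annually, EAR = nominal = 0.152000.
Solve (1 + r/52)^52 = 1.152000: r/52 = 1.152000^(1/52) − 1 = 0.002725, so r = 0.141692 = 14.1692%.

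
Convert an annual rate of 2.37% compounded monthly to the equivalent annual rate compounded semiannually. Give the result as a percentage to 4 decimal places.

2.3817%

EAR = (1 + 0.0237/12)^12 − 1 = 0.023959.
Solve (1 + r/2)^2 = 1.023959: r/2 = 1.023959^(1/2) − 1 = 0.011909, so r = 0.023817 = 2.3817%.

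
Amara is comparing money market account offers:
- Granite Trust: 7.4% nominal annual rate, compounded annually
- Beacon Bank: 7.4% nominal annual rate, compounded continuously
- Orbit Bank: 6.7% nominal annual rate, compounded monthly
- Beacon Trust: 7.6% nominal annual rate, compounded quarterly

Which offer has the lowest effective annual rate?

Granite Trust: compounded annually, EAR = 7.400%
Beacon Bank: e^0.074 − 1 = 7.681%
Orbit Bank: (1 + 0.067/12)^12 − 1 = 6.910%
Beacon Trust: (1 + 0.076/4)^4 − 1 = 7.819%
The lowest effective annual rate is Orbit Bank at 6.910%.

Orbit Bank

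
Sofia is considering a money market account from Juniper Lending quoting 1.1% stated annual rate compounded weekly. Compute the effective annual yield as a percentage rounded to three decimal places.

EAR = (1 + 0.011/52)^52 − 1.
= (1 + 0.000212)^52 − 1 = 1.011060 − 1 = 1.106%.

1.106%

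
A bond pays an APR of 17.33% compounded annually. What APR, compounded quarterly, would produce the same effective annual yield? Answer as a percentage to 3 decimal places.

16.306%

Compounded annually, EAR = nominal = 0.173300.
Solve (1 + r/4)^4 = 1.173300: r/4 = 1.173300^(1/4) − 1 = 0.040764, so r = 0.163056 = 16.306%.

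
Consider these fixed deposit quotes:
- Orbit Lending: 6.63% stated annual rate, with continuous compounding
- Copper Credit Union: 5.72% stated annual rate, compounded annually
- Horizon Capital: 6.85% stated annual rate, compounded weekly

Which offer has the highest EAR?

Orbit Lending: e^0.0663 − 1 = 6.855%
Copper Credit Union: compounded annually, EAR = 5.720%
Horizon Capital: (1 + 0.0685/52)^52 − 1 = 7.085%
The highest effective annual rate is Horizon Capital at 7.085%.

Horizon Capital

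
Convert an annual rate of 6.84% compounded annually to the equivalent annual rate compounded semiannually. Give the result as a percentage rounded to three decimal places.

6.727%

Compounded annually, EAR = nominal = 0.068400.
Solve (1 + r/2)^2 = 1.068400: r/2 = 1.068400^(1/2) − 1 = 0.033634, so r = 0.067269 = 6.727%.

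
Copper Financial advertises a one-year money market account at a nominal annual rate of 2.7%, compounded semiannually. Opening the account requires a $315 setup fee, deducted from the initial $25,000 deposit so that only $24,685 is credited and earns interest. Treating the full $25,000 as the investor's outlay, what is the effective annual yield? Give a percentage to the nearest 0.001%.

Value after one year: 24,685 × (1 + 0.027/2)^2 = 24,685 × 1.027182 = $25,355.99.
Effective yield on the $25,000 outlay: 25,355.99 / 25,000 − 1 = 0.014240 = 1.424%.

1.424%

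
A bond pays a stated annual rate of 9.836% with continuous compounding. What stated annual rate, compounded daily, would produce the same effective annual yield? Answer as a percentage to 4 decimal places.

9.8373%

EAR under continuous compounding: e^0.09836 − 1 = 0.103360.
Solve (1 + r/365)^365 = 1.103360: r/365 = 1.103360^(1/365) − 1 = 0.000270, so r = 0.098373 = 9.8373%.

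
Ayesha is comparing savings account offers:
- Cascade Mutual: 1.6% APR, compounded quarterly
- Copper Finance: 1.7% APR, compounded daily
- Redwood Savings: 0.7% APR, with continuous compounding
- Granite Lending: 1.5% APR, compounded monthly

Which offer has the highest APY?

Copper Finance

Cascade Mutual: (1 + 0.016/4)^4 − 1 = 1.610%
Copper Finance: (1 + 0.017/365)^365 − 1 = 1.714%
Redwood Savings: e^0.007 − 1 = 0.702%
Granite Lending: (1 + 0.015/12)^12 − 1 = 1.510%
The highest effective annual rate is Copper Finance at 1.714%.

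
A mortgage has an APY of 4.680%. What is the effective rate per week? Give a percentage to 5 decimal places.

0.08800%

The per-week rate i satisfies (1 + i)^52 = 1 + 0.04680.
i = 1.04680^(1/52) − 1 = 0.0008800 = 0.08800%.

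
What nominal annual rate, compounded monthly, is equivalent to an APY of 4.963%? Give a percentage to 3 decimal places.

4.854%

(1 + r/12)^12 − 1 = 0.04963, so 1 + r/12 = 1.04963^(1/12).
r/12 = 0.004045, so r = 0.048536 = 4.854%.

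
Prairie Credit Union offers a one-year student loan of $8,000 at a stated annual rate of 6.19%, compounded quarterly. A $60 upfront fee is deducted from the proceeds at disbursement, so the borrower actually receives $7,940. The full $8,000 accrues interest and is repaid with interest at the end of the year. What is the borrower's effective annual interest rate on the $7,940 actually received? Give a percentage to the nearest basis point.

Amount owed after one year: 8,000 × (1 + 0.0619/4)^4 = 8,000 × 1.063352 = $8,506.81.
Effective rate on net proceeds: 8,506.81 / 7,940 − 1 = 0.071387 = 7.14%.

7.14%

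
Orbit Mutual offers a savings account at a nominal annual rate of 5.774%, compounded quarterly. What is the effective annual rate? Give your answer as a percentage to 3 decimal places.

5.900%

EAR = (1 + 0.05774/4)^4 − 1.
= (1 + 0.014435)^4 − 1 = 1.059002 − 1 = 5.900%.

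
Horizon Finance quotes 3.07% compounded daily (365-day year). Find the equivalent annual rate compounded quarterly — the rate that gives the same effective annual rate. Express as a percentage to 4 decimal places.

EAR = (1 + 0.0307/365)^365 − 1 = 0.031175.
Solve (1 + r/4)^4 = 1.031175: r/4 = 1.031175^(1/4) − 1 = 0.007704, so r = 0.030817 = 3.0817%.

3.0817%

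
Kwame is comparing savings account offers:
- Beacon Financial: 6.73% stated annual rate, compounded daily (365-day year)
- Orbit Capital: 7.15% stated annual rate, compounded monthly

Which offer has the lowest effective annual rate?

Beacon Financial: (1 + 0.0673/365)^365 − 1 = 6.961%
Orbit Capital: (1 + 0.0715/12)^12 − 1 = 7.389%
The lowest effective annual rate is Beacon Financial at 6.961%.

Beacon Financial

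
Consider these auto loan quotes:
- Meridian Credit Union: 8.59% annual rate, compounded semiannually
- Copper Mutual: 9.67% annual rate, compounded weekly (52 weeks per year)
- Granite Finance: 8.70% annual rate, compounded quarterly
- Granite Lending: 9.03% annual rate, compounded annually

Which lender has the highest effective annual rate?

Copper Mutual

Meridian Credit Union: (1 + 0.0859/2)^2 − 1 = 8.774%
Copper Mutual: (1 + 0.0967/52)^52 − 1 = 10.143%
Granite Finance: (1 + 0.0870/4)^4 − 1 = 8.988%
Granite Lending: compounded annually, EAR = 9.030%
The highest effective annual rate is Copper Mutual at 10.143%.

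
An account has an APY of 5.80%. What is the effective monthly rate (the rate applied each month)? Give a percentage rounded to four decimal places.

0.4709%

The per-month rate i satisfies (1 + i)^12 = 1 + 0.0580.
i = 1.0580^(1/12) − 1 = 0.0047094 = 0.4709%.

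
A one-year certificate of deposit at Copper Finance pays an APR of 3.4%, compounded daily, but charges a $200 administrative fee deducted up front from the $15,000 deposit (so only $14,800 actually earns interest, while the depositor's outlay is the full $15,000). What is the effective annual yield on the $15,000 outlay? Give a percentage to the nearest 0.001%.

Value after one year: 14,800 × (1 + 0.034/365)^365 = 14,800 × 1.034583 = $15,311.83.
Effective yield on the $15,000 outlay: 15,311.83 / 15,000 − 1 = 0.020789 = 2.079%.

2.079%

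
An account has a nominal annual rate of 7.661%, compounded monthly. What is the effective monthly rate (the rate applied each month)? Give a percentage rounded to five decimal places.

0.63842%

With a nominal annual rate compounded monthly, the periodic rate is the nominal rate divided by 12.
i = 0.07661 / 12 = 0.0063842 = 0.63842%.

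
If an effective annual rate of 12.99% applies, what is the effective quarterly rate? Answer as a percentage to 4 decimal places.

The per-quarter rate i satisfies (1 + i)^4 = 1 + 0.1299.
i = 1.1299^(1/4) − 1 = 0.0310032 = 3.1003%.

3.1003%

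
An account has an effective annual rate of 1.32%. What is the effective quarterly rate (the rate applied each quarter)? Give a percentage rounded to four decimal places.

The per-quarter rate i satisfies (1 + i)^4 = 1 + 0.0132.
i = 1.0132^(1/4) − 1 = 0.0032838 = 0.3284%.

0.3284%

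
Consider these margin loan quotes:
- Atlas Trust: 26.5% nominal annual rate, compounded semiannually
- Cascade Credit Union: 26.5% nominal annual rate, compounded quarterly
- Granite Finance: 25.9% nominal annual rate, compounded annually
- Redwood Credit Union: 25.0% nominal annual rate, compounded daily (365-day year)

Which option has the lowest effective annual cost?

Atlas Trust: (1 + 0.265/2)^2 − 1 = 28.256%
Cascade Credit Union: (1 + 0.265/4)^4 − 1 = 29.252%
Granite Finance: compounded annually, EAR = 25.900%
Redwood Credit Union: (1 + 0.250/365)^365 − 1 = 28.392%
The lowest effective annual rate is Granite Finance at 25.900%.

Granite Finance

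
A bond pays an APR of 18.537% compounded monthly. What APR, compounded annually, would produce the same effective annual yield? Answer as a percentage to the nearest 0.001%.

EAR = (1 + 0.18537/12)^12 − 1 = 0.201959.
Compounded annually, the equivalent nominal rate is the EAR itself: 20.196%.

20.196%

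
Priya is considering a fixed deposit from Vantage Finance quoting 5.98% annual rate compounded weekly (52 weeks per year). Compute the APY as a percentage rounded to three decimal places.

EAR = (1 + 0.0598/52)^52 − 1.
= (1 + 0.001150)^52 − 1 = 1.061588 − 1 = 6.159%.

6.159%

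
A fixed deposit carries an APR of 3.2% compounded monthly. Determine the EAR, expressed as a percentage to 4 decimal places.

EAR = (1 + 0.032/12)^12 − 1.
= (1 + 0.002667)^12 − 1 = 1.032474 − 1 = 3.2474%.

3.2474%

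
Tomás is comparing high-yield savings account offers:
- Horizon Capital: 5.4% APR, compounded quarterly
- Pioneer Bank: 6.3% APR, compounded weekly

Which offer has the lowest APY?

Horizon Capital

Horizon Capital: (1 + 0.054/4)^4 − 1 = 5.510%
Pioneer Bank: (1 + 0.063/52)^52 − 1 = 6.499%
The lowest effective annual rate is Horizon Capital at 5.510%.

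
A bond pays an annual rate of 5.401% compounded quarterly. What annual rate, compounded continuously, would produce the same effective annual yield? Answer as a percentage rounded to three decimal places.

5.365%

EAR = (1 + 0.05401/4)^4 − 1 = 0.055114.
Equivalent continuous rate: r = ln(1 + 0.055114) = 0.053649 = 5.365%.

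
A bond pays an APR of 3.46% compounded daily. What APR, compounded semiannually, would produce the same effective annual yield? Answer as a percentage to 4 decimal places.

EAR = (1 + 0.0346/365)^365 − 1 = 0.035204.
Solve (1 + r/2)^2 = 1.035204: r/2 = 1.035204^(1/2) − 1 = 0.017450, so r = 0.034899 = 3.4899%.

3.4899%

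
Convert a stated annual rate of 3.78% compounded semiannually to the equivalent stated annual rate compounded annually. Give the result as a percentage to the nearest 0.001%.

EAR = (1 + 0.0378/2)^2 − 1 = 0.038157.
Compounded annually, the equivalent nominal rate is the EAR itself: 3.816%.

3.816%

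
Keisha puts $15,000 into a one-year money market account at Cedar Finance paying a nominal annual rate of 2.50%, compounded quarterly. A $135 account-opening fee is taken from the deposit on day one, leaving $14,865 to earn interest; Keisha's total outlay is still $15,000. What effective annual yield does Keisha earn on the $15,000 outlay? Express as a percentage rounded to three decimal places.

Value after one year: 14,865 × (1 + 0.0250/4)^4 = 14,865 × 1.025235 = $15,240.12.
Effective yield on the $15,000 outlay: 15,240.12 / 15,000 − 1 = 0.016008 = 1.601%.

1.601%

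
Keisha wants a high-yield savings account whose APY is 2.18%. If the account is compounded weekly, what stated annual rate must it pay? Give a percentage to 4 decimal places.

2.1570%

(1 + r/52)^52 − 1 = 0.0218, so 1 + r/52 = 1.0218^(1/52).
r/52 = 0.000415, so r = 0.021570 = 2.1570%.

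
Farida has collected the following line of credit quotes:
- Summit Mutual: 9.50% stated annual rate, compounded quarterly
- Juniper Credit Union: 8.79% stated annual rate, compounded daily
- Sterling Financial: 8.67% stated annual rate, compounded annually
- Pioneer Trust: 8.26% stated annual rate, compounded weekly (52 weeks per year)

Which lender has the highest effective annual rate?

Summit Mutual

Summit Mutual: (1 + 0.0950/4)^4 − 1 = 9.844%
Juniper Credit Union: (1 + 0.0879/365)^365 − 1 = 9.187%
Sterling Financial: compounded annually, EAR = 8.670%
Pioneer Trust: (1 + 0.0826/52)^52 − 1 = 8.604%
The highest effective annual rate is Summit Mutual at 9.844%.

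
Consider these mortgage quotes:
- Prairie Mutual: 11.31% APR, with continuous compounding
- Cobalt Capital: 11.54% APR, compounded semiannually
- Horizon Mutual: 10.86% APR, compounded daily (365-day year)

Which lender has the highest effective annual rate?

Prairie Mutual

Prairie Mutual: e^0.1131 − 1 = 11.974%
Cobalt Capital: (1 + 0.1154/2)^2 − 1 = 11.873%
Horizon Mutual: (1 + 0.1086/365)^365 − 1 = 11.470%
The highest effective annual rate is Prairie Mutual at 11.974%.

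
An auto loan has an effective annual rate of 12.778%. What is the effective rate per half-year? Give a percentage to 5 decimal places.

The per-half-year rate i satisfies (1 + i)^2 = 1 + 0.12778.
i = 1.12778^(1/2) − 1 = 0.0619699 = 6.19699%.

6.19699%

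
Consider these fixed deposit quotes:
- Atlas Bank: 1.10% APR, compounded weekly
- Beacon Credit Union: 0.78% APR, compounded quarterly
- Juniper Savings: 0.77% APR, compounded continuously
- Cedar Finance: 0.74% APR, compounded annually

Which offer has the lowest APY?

Atlas Bank: (1 + 0.0110/52)^52 − 1 = 1.106%
Beacon Credit Union: (1 + 0.0078/4)^4 − 1 = 0.782%
Juniper Savings: e^0.0077 − 1 = 0.773%
Cedar Finance: compounded annually, EAR = 0.740%
The lowest effective annual rate is Cedar Finance at 0.740%.

Cedar Finance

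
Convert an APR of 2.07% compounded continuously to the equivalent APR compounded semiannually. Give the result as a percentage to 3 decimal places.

2.081%

EAR under continuous compounding: e^0.0207 − 1 = 0.020916.
Solve (1 + r/2)^2 = 1.020916: r/2 = 1.020916^(1/2) − 1 = 0.010404, so r = 0.020807 = 2.081%.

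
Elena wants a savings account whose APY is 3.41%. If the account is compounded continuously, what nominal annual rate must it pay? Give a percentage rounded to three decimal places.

3.353%

Continuous: nominal r satisfies e^r − 1 = 0.0341.
r = ln(1 + 0.0341) = ln(1.0341) = 0.033531 = 3.353%.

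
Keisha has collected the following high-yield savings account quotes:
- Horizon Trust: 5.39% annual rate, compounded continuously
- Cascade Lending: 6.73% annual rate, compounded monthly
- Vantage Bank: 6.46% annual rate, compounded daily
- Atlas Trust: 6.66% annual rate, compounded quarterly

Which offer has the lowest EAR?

Horizon Trust

Horizon Trust: e^0.0539 − 1 = 5.538%
Cascade Lending: (1 + 0.0673/12)^12 − 1 = 6.942%
Vantage Bank: (1 + 0.0646/365)^365 − 1 = 6.673%
Atlas Trust: (1 + 0.0666/4)^4 − 1 = 6.828%
The lowest effective annual rate is Horizon Trust at 5.538%.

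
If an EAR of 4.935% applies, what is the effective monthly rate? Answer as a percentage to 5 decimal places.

0.40223%

The per-month rate i satisfies (1 + i)^12 = 1 + 0.04935.
i = 1.04935^(1/12) − 1 = 0.0040223 = 0.40223%.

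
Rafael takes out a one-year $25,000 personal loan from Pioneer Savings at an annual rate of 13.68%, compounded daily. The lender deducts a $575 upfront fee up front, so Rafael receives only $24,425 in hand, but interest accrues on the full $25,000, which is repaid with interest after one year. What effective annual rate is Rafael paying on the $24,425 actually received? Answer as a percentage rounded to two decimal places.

Amount owed after one year: 25,000 × (1 + 0.1368/365)^365 = 25,000 × 1.146569 = $28,664.24.
Effective rate on net proceeds: 28,664.24 / 24,425 − 1 = 0.173561 = 17.36%.

17.36%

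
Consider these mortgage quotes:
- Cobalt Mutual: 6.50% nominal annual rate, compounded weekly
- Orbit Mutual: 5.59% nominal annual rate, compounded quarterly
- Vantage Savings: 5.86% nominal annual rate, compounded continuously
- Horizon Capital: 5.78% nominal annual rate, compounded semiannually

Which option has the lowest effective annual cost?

Orbit Mutual

Cobalt Mutual: (1 + 0.0650/52)^52 − 1 = 6.712%
Orbit Mutual: (1 + 0.0559/4)^4 − 1 = 5.708%
Vantage Savings: e^0.0586 − 1 = 6.035%
Horizon Capital: (1 + 0.0578/2)^2 − 1 = 5.864%
The lowest effective annual rate is Orbit Mutual at 5.708%.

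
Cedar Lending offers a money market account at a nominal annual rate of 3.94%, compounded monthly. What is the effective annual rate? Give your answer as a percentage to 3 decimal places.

4.012%

EAR = (1 + 0.0394/12)^12 − 1.
= (1 + 0.003283)^12 − 1 = 1.040119 − 1 = 4.012%.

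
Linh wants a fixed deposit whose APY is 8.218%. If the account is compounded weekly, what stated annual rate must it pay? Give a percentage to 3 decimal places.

(1 + r/52)^52 − 1 = 0.08218, so 1 + r/52 = 1.08218^(1/52).
r/52 = 0.001520, so r = 0.079038 = 7.904%.

7.904%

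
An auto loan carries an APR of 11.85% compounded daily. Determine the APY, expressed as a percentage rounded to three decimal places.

EAR = (1 + 0.1185/365)^365 − 1.
= 1.125785 − 1 = 12.579%.

12.579%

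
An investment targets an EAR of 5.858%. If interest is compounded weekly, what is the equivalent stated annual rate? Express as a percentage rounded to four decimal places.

(1 + r/52)^52 − 1 = 0.05858, so 1 + r/52 = 1.05858^(1/52).
r/52 = 0.001095, so r = 0.056960 = 5.6960%.

5.6960%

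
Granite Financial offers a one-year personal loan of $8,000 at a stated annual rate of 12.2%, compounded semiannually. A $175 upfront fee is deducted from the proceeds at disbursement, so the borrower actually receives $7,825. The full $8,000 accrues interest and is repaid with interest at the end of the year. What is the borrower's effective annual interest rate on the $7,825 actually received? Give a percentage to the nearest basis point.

15.09%

Amount owed after one year: 8,000 × (1 + 0.122/2)^2 = 8,000 × 1.125721 = $9,005.77.
Effective rate on net proceeds: 9,005.77 / 7,825 − 1 = 0.150897 = 15.09%.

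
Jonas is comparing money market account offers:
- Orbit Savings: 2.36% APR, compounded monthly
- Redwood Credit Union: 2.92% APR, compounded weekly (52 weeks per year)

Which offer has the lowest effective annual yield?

Orbit Savings

Orbit Savings: (1 + 0.0236/12)^12 − 1 = 2.386%
Redwood Credit Union: (1 + 0.0292/52)^52 − 1 = 2.962%
The lowest effective annual rate is Orbit Savings at 2.386%.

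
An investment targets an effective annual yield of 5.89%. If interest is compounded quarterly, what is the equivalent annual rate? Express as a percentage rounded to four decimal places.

5.7642%

(1 + r/4)^4 − 1 = 0.0589, so 1 + r/4 = 1.0589^(1/4).
r/4 = 0.014411, so r = 0.057642 = 5.7642%.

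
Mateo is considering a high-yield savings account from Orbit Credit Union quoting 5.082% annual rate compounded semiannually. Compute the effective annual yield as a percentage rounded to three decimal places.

EAR = (1 + 0.05082/2)^2 − 1.
= (1 + 0.025410)^2 − 1 = 1.051466 − 1 = 5.147%.

5.147%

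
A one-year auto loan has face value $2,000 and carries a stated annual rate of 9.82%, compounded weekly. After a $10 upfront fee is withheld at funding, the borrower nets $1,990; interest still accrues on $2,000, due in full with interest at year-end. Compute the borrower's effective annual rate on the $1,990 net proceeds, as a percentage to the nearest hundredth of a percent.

Amount owed after one year: 2,000 × (1 + 0.0982/52)^52 = 2,000 × 1.103081 = $2,206.16.
Effective rate on net proceeds: 2,206.16 / 1,990 − 1 = 0.108624 = 10.86%.

10.86%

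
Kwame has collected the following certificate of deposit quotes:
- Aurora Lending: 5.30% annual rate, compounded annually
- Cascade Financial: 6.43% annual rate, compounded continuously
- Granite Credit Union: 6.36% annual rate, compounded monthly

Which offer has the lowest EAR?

Aurora Lending

Aurora Lending: compounded annually, EAR = 5.300%
Cascade Financial: e^0.0643 − 1 = 6.641%
Granite Credit Union: (1 + 0.0636/12)^12 − 1 = 6.549%
The lowest effective annual rate is Aurora Lending at 5.300%.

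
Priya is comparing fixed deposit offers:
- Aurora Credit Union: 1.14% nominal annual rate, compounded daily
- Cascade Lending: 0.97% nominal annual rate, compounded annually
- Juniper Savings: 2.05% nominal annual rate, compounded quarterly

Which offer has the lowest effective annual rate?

Cascade Lending

Aurora Credit Union: (1 + 0.0114/365)^365 − 1 = 1.147%
Cascade Lending: compounded annually, EAR = 0.970%
Juniper Savings: (1 + 0.0205/4)^4 − 1 = 2.066%
The lowest effective annual rate is Cascade Lending at 0.970%.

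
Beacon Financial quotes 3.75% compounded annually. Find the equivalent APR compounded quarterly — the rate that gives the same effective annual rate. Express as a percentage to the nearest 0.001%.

3.698%

Compounded annually, EAR = nominal = 0.037500.
Solve (1 + r/4)^4 = 1.037500: r/4 = 1.037500^(1/4) − 1 = 0.009246, so r = 0.036984 = 3.698%.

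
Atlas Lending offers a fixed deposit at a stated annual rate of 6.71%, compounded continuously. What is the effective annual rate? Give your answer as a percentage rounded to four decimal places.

6.9402%

With continuous compounding, EAR = e^0.0671 − 1.
e^0.0671 = 1.069402, so EAR = 0.069402 = 6.9402%.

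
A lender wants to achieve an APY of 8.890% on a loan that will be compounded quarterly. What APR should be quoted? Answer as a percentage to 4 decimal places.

(1 + r/4)^4 − 1 = 0.08890, so 1 + r/4 = 1.08890^(1/4).
r/4 = 0.021520, so r = 0.086081 = 8.6081%.

8.6081%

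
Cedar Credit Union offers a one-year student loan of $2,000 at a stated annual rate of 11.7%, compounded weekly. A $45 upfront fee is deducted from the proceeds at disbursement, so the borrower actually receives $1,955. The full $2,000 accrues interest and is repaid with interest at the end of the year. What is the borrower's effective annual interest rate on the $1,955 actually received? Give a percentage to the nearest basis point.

14.98%

Amount owed after one year: 2,000 × (1 + 0.117/52)^52 = 2,000 × 1.123972 = $2,247.94.
Effective rate on net proceeds: 2,247.94 / 1,955 − 1 = 0.149843 = 14.98%.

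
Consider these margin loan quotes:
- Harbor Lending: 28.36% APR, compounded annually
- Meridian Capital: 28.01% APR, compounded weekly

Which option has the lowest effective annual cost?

Harbor Lending: compounded annually, EAR = 28.360%
Meridian Capital: (1 + 0.2801/52)^52 − 1 = 32.227%
The lowest effective annual rate is Harbor Lending at 28.360%.

Harbor Lending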